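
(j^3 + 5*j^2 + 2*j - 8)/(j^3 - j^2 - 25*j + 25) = (j^2 + 6*j + 8)/(j^2 - 25)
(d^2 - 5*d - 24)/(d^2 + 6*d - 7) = (d^2 - 5*d - 24)/(d^2 + 6*d - 7)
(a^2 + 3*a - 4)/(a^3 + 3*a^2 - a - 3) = (a + 4)/(a^2 + 4*a + 3)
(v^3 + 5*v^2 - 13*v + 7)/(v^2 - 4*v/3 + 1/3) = 3*(v^2 + 6*v - 7)/(3*v - 1)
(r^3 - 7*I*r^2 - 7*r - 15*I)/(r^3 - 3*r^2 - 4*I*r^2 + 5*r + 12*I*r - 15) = (r - 3*I)/(r - 3)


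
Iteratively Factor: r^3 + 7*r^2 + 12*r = (r + 3)*(r^2 + 4*r) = r*(r + 3)*(r + 4)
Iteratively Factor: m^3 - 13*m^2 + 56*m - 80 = (m - 5)*(m^2 - 8*m + 16) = (m - 5)*(m - 4)*(m - 4)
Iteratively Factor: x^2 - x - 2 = (x - 2)*(x + 1)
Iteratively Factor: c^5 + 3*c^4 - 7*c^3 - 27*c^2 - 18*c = (c + 1)*(c^4 + 2*c^3 - 9*c^2 - 18*c) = (c - 3)*(c + 1)*(c^3 + 5*c^2 + 6*c) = c*(c - 3)*(c + 1)*(c^2 + 5*c + 6) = c*(c - 3)*(c + 1)*(c + 2)*(c + 3)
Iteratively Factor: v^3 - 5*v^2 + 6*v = (v - 3)*(v^2 - 2*v) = (v - 3)*(v - 2)*(v)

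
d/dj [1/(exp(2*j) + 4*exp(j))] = 2*(-exp(j) - 2)*exp(-j)/(exp(j) + 4)^2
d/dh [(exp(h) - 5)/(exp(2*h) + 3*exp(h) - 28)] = (-(exp(h) - 5)*(2*exp(h) + 3) + exp(2*h) + 3*exp(h) - 28)*exp(h)/(exp(2*h) + 3*exp(h) - 28)^2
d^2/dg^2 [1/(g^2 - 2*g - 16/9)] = 162*(9*g^2 - 18*g - 36*(g - 1)^2 - 16)/(-9*g^2 + 18*g + 16)^3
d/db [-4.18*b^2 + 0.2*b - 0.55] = 0.2 - 8.36*b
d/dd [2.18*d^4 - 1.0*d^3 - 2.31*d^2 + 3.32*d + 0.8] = 8.72*d^3 - 3.0*d^2 - 4.62*d + 3.32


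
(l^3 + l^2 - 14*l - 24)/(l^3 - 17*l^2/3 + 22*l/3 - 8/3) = 3*(l^2 + 5*l + 6)/(3*l^2 - 5*l + 2)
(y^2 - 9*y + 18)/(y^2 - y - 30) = (y - 3)/(y + 5)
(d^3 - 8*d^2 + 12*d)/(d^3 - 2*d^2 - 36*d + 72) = d/(d + 6)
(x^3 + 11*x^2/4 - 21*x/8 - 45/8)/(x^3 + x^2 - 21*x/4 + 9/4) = (4*x + 5)/(2*(2*x - 1))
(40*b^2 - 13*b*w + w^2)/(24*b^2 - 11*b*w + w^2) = (-5*b + w)/(-3*b + w)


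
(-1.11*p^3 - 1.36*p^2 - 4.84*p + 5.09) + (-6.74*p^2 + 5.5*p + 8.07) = -1.11*p^3 - 8.1*p^2 + 0.66*p + 13.16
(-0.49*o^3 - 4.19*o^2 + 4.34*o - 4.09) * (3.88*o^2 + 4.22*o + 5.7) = -1.9012*o^5 - 18.325*o^4 - 3.6356*o^3 - 21.4374*o^2 + 7.4782*o - 23.313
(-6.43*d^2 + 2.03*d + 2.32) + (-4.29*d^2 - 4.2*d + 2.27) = -10.72*d^2 - 2.17*d + 4.59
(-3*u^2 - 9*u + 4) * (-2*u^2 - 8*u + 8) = 6*u^4 + 42*u^3 + 40*u^2 - 104*u + 32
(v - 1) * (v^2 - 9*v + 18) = v^3 - 10*v^2 + 27*v - 18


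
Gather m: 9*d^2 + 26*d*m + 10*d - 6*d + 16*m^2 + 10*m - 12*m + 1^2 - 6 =9*d^2 + 4*d + 16*m^2 + m*(26*d - 2) - 5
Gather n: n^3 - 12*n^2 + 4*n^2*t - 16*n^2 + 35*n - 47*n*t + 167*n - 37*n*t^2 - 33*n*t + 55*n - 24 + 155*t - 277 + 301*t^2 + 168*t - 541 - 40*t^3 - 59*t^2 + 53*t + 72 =n^3 + n^2*(4*t - 28) + n*(-37*t^2 - 80*t + 257) - 40*t^3 + 242*t^2 + 376*t - 770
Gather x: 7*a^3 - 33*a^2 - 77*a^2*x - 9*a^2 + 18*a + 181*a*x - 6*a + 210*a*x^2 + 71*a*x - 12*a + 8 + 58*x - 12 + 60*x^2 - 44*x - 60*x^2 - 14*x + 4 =7*a^3 - 42*a^2 + 210*a*x^2 + x*(-77*a^2 + 252*a)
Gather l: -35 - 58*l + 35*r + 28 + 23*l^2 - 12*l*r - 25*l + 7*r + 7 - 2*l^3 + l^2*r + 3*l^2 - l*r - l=-2*l^3 + l^2*(r + 26) + l*(-13*r - 84) + 42*r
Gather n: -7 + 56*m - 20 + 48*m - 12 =104*m - 39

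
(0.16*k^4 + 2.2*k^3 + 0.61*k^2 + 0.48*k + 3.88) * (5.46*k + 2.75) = 0.8736*k^5 + 12.452*k^4 + 9.3806*k^3 + 4.2983*k^2 + 22.5048*k + 10.67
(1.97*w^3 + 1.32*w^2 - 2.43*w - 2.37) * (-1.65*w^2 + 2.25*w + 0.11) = -3.2505*w^5 + 2.2545*w^4 + 7.1962*w^3 - 1.4118*w^2 - 5.5998*w - 0.2607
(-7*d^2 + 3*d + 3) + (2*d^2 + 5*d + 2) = -5*d^2 + 8*d + 5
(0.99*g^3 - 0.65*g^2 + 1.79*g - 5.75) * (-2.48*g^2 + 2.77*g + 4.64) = -2.4552*g^5 + 4.3543*g^4 - 1.6461*g^3 + 16.2023*g^2 - 7.6219*g - 26.68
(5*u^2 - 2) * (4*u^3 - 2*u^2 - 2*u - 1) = 20*u^5 - 10*u^4 - 18*u^3 - u^2 + 4*u + 2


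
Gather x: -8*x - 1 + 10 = 9 - 8*x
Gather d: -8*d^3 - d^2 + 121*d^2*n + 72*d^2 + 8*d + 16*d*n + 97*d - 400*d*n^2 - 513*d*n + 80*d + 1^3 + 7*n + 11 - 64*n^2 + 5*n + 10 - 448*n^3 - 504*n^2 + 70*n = -8*d^3 + d^2*(121*n + 71) + d*(-400*n^2 - 497*n + 185) - 448*n^3 - 568*n^2 + 82*n + 22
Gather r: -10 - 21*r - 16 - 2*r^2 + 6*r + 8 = -2*r^2 - 15*r - 18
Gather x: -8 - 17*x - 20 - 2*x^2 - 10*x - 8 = -2*x^2 - 27*x - 36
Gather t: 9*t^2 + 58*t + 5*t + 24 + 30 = 9*t^2 + 63*t + 54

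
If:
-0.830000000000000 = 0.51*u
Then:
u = -1.63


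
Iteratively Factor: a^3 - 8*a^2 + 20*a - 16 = (a - 4)*(a^2 - 4*a + 4) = (a - 4)*(a - 2)*(a - 2)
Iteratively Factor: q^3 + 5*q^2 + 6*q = (q + 3)*(q^2 + 2*q) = q*(q + 3)*(q + 2)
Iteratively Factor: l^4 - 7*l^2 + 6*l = (l - 1)*(l^3 + l^2 - 6*l) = (l - 1)*(l + 3)*(l^2 - 2*l) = (l - 2)*(l - 1)*(l + 3)*(l)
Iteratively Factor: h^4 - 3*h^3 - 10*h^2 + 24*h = (h)*(h^3 - 3*h^2 - 10*h + 24) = h*(h + 3)*(h^2 - 6*h + 8) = h*(h - 4)*(h + 3)*(h - 2)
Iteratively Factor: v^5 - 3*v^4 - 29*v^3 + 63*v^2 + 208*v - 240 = (v + 4)*(v^4 - 7*v^3 - v^2 + 67*v - 60) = (v - 5)*(v + 4)*(v^3 - 2*v^2 - 11*v + 12) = (v - 5)*(v + 3)*(v + 4)*(v^2 - 5*v + 4) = (v - 5)*(v - 1)*(v + 3)*(v + 4)*(v - 4)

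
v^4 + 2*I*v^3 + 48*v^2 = v^2*(v - 6*I)*(v + 8*I)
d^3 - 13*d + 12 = (d - 3)*(d - 1)*(d + 4)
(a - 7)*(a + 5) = a^2 - 2*a - 35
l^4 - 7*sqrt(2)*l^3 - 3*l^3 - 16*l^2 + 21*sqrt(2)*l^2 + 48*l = l*(l - 3)*(l - 8*sqrt(2))*(l + sqrt(2))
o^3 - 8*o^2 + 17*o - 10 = (o - 5)*(o - 2)*(o - 1)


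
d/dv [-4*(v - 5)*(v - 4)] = 36 - 8*v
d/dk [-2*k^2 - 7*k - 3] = -4*k - 7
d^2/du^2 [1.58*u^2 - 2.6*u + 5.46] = 3.16000000000000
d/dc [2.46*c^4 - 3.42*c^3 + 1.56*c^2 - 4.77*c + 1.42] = 9.84*c^3 - 10.26*c^2 + 3.12*c - 4.77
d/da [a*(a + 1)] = 2*a + 1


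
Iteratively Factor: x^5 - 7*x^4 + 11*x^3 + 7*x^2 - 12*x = (x - 3)*(x^4 - 4*x^3 - x^2 + 4*x) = x*(x - 3)*(x^3 - 4*x^2 - x + 4) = x*(x - 3)*(x + 1)*(x^2 - 5*x + 4) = x*(x - 3)*(x - 1)*(x + 1)*(x - 4)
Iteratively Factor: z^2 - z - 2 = (z + 1)*(z - 2)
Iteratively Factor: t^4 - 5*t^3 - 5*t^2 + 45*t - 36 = (t + 3)*(t^3 - 8*t^2 + 19*t - 12) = (t - 3)*(t + 3)*(t^2 - 5*t + 4) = (t - 3)*(t - 1)*(t + 3)*(t - 4)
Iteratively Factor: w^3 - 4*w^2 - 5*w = (w - 5)*(w^2 + w) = (w - 5)*(w + 1)*(w)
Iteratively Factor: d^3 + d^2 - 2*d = (d)*(d^2 + d - 2) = d*(d - 1)*(d + 2)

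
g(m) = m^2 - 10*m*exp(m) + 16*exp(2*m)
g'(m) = -10*m*exp(m) + 2*m + 32*exp(2*m) - 10*exp(m)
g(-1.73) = 6.56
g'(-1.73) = -1.16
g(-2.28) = 7.70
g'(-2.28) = -2.92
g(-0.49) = 9.25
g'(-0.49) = 7.91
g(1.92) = 617.13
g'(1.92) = 1293.48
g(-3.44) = 12.95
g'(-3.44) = -6.06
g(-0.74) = 7.72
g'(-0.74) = 4.56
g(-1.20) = 6.51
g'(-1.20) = 1.11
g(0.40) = 29.80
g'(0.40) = 51.13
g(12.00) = 423806423646.52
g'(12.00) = 847630750056.11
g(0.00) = 16.00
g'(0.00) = 22.00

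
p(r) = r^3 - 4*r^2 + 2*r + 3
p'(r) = 3*r^2 - 8*r + 2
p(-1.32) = -8.91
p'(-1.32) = 17.79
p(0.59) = 2.99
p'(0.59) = -1.68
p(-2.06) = -26.84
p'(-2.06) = 31.21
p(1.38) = 0.77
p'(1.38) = -3.33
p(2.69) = -1.10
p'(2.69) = 2.19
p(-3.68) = -108.37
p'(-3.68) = 72.07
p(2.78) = -0.87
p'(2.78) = 2.95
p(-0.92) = -3.00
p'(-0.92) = 11.90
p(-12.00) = -2325.00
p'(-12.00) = 530.00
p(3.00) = 0.00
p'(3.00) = 5.00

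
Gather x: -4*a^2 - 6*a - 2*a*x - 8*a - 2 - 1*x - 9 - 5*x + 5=-4*a^2 - 14*a + x*(-2*a - 6) - 6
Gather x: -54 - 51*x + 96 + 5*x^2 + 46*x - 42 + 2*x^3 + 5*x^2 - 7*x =2*x^3 + 10*x^2 - 12*x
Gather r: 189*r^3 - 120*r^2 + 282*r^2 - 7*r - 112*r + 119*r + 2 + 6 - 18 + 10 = 189*r^3 + 162*r^2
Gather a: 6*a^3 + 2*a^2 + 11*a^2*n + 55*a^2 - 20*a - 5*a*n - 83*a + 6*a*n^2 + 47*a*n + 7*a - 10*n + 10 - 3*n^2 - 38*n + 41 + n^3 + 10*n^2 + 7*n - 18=6*a^3 + a^2*(11*n + 57) + a*(6*n^2 + 42*n - 96) + n^3 + 7*n^2 - 41*n + 33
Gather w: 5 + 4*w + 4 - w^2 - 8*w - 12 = -w^2 - 4*w - 3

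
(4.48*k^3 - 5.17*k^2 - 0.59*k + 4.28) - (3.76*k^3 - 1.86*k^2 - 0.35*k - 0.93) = 0.720000000000001*k^3 - 3.31*k^2 - 0.24*k + 5.21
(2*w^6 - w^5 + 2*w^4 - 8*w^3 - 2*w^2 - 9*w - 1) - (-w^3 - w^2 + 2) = 2*w^6 - w^5 + 2*w^4 - 7*w^3 - w^2 - 9*w - 3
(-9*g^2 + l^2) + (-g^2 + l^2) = -10*g^2 + 2*l^2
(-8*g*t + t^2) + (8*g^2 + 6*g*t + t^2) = 8*g^2 - 2*g*t + 2*t^2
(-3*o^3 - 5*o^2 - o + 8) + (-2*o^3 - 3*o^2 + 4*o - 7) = -5*o^3 - 8*o^2 + 3*o + 1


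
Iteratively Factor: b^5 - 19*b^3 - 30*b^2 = (b - 5)*(b^4 + 5*b^3 + 6*b^2) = (b - 5)*(b + 2)*(b^3 + 3*b^2) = (b - 5)*(b + 2)*(b + 3)*(b^2) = b*(b - 5)*(b + 2)*(b + 3)*(b)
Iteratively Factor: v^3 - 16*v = (v + 4)*(v^2 - 4*v) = v*(v + 4)*(v - 4)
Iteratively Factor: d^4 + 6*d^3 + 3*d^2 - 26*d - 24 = (d + 1)*(d^3 + 5*d^2 - 2*d - 24) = (d - 2)*(d + 1)*(d^2 + 7*d + 12) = (d - 2)*(d + 1)*(d + 3)*(d + 4)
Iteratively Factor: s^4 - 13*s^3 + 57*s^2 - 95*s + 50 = (s - 1)*(s^3 - 12*s^2 + 45*s - 50) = (s - 5)*(s - 1)*(s^2 - 7*s + 10) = (s - 5)*(s - 2)*(s - 1)*(s - 5)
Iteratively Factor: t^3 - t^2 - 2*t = (t + 1)*(t^2 - 2*t) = t*(t + 1)*(t - 2)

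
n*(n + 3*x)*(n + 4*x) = n^3 + 7*n^2*x + 12*n*x^2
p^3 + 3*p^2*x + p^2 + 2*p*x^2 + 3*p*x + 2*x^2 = (p + 1)*(p + x)*(p + 2*x)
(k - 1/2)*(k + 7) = k^2 + 13*k/2 - 7/2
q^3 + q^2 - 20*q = q*(q - 4)*(q + 5)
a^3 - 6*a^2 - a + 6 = (a - 6)*(a - 1)*(a + 1)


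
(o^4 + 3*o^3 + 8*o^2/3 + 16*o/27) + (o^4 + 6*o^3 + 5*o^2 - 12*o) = 2*o^4 + 9*o^3 + 23*o^2/3 - 308*o/27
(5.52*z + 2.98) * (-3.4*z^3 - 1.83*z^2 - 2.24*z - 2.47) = -18.768*z^4 - 20.2336*z^3 - 17.8182*z^2 - 20.3096*z - 7.3606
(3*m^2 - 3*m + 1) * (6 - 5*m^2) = -15*m^4 + 15*m^3 + 13*m^2 - 18*m + 6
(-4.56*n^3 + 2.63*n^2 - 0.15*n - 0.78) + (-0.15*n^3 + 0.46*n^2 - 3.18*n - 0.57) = -4.71*n^3 + 3.09*n^2 - 3.33*n - 1.35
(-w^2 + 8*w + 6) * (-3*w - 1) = 3*w^3 - 23*w^2 - 26*w - 6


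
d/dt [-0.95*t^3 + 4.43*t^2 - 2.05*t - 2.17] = -2.85*t^2 + 8.86*t - 2.05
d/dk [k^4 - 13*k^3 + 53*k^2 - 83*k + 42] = 4*k^3 - 39*k^2 + 106*k - 83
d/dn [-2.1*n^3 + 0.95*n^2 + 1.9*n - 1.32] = -6.3*n^2 + 1.9*n + 1.9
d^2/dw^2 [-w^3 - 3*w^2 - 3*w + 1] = -6*w - 6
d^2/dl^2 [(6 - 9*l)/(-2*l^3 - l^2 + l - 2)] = 6*((3*l - 2)*(6*l^2 + 2*l - 1)^2 + (-18*l^2 - 6*l - (3*l - 2)*(6*l + 1) + 3)*(2*l^3 + l^2 - l + 2))/(2*l^3 + l^2 - l + 2)^3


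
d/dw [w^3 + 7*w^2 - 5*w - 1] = 3*w^2 + 14*w - 5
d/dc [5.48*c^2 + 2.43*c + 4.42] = 10.96*c + 2.43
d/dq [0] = 0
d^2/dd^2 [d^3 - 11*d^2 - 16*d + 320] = 6*d - 22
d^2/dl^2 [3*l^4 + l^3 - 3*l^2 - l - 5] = 36*l^2 + 6*l - 6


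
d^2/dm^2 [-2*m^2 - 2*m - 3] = -4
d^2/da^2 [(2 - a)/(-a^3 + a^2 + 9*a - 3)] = 2*((a - 2)*(-3*a^2 + 2*a + 9)^2 + (-3*a^2 + 2*a - (a - 2)*(3*a - 1) + 9)*(a^3 - a^2 - 9*a + 3))/(a^3 - a^2 - 9*a + 3)^3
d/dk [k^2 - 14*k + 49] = 2*k - 14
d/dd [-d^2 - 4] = -2*d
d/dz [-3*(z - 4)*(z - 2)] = 18 - 6*z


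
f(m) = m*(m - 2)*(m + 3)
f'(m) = m*(m - 2) + m*(m + 3) + (m - 2)*(m + 3)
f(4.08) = 60.08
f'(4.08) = 52.10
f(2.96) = 16.94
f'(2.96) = 26.20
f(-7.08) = -262.29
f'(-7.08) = 130.22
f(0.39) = -2.13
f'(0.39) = -4.76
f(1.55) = -3.17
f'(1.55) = 4.31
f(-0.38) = 2.37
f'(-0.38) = -6.33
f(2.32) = 3.95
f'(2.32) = 14.79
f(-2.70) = 3.81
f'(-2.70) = 10.47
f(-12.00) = -1512.00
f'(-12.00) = 402.00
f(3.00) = 18.00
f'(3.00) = 27.00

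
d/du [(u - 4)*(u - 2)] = 2*u - 6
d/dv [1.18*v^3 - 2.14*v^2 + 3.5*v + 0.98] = 3.54*v^2 - 4.28*v + 3.5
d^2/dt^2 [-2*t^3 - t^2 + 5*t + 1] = -12*t - 2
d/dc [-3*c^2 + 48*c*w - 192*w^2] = -6*c + 48*w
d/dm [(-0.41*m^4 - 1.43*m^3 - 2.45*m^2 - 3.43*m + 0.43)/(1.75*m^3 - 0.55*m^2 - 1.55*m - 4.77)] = (-0.7175*m^6 + 0.451*m^5 + 6.9805*m^4 + 24.2608*m^3 + 20.1168*m^2 + 23.846*m + 17.0276)/(3.0625*m^6 - 1.925*m^5 - 5.1225*m^4 - 14.99*m^3 + 7.6495*m^2 + 14.787*m + 22.7529)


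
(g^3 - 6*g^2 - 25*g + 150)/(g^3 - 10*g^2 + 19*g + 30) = (g + 5)/(g + 1)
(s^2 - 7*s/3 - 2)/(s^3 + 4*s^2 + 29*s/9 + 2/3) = 3*(s - 3)/(3*s^2 + 10*s + 3)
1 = 1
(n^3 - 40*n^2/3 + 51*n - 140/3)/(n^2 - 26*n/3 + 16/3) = (3*n^3 - 40*n^2 + 153*n - 140)/(3*n^2 - 26*n + 16)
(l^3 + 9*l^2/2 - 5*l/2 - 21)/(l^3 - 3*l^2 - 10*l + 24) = (l + 7/2)/(l - 4)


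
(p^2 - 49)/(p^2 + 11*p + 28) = (p - 7)/(p + 4)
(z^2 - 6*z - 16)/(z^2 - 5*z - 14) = (z - 8)/(z - 7)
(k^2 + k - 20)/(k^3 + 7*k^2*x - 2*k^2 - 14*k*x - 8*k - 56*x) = (k + 5)/(k^2 + 7*k*x + 2*k + 14*x)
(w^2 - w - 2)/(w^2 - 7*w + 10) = (w + 1)/(w - 5)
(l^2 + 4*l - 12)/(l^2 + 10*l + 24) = (l - 2)/(l + 4)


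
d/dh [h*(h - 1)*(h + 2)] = 3*h^2 + 2*h - 2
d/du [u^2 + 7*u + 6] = 2*u + 7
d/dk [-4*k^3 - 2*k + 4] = -12*k^2 - 2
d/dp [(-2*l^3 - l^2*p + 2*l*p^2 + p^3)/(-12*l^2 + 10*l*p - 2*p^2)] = (16*l^4 - 28*l^3*p - 9*l^2*p^2 + 10*l*p^3 - p^4)/(2*(36*l^4 - 60*l^3*p + 37*l^2*p^2 - 10*l*p^3 + p^4))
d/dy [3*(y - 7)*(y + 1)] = 6*y - 18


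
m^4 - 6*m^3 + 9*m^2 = m^2*(m - 3)^2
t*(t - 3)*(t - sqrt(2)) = t^3 - 3*t^2 - sqrt(2)*t^2 + 3*sqrt(2)*t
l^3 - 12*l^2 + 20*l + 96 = (l - 8)*(l - 6)*(l + 2)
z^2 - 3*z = z*(z - 3)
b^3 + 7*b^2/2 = b^2*(b + 7/2)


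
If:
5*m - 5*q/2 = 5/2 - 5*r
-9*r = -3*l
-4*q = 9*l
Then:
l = 3*r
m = 1/2 - 35*r/8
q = -27*r/4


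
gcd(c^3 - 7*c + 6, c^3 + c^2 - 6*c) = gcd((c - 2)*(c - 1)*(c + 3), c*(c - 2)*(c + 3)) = c^2 + c - 6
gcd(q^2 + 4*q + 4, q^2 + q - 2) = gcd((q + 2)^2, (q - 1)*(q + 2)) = q + 2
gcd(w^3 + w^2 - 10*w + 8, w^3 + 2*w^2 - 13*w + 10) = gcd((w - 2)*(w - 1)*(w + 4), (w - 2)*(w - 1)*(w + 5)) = w^2 - 3*w + 2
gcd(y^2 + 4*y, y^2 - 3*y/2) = y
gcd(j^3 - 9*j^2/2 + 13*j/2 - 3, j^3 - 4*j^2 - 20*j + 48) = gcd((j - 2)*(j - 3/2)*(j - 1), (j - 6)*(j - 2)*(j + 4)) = j - 2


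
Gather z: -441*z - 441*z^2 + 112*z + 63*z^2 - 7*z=-378*z^2 - 336*z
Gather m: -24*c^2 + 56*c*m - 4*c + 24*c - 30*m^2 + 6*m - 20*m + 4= -24*c^2 + 20*c - 30*m^2 + m*(56*c - 14) + 4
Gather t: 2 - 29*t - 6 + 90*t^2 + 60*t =90*t^2 + 31*t - 4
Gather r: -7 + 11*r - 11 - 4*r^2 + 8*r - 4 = -4*r^2 + 19*r - 22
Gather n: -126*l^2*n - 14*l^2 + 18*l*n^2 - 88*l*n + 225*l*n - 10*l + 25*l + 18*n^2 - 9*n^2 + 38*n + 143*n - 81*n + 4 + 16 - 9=-14*l^2 + 15*l + n^2*(18*l + 9) + n*(-126*l^2 + 137*l + 100) + 11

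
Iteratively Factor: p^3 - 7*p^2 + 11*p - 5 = (p - 1)*(p^2 - 6*p + 5) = (p - 5)*(p - 1)*(p - 1)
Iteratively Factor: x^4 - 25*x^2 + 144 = (x - 3)*(x^3 + 3*x^2 - 16*x - 48) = (x - 3)*(x + 3)*(x^2 - 16) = (x - 4)*(x - 3)*(x + 3)*(x + 4)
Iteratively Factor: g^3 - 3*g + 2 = (g + 2)*(g^2 - 2*g + 1) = (g - 1)*(g + 2)*(g - 1)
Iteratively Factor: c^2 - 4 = (c + 2)*(c - 2)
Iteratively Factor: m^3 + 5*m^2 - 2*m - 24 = (m + 4)*(m^2 + m - 6) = (m - 2)*(m + 4)*(m + 3)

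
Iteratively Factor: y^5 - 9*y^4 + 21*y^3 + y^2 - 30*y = (y - 2)*(y^4 - 7*y^3 + 7*y^2 + 15*y) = y*(y - 2)*(y^3 - 7*y^2 + 7*y + 15) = y*(y - 2)*(y + 1)*(y^2 - 8*y + 15) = y*(y - 3)*(y - 2)*(y + 1)*(y - 5)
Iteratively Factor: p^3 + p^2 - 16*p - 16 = (p + 4)*(p^2 - 3*p - 4) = (p + 1)*(p + 4)*(p - 4)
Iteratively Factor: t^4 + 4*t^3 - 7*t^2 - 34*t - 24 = (t - 3)*(t^3 + 7*t^2 + 14*t + 8) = (t - 3)*(t + 4)*(t^2 + 3*t + 2) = (t - 3)*(t + 2)*(t + 4)*(t + 1)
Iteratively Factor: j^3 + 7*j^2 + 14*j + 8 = (j + 2)*(j^2 + 5*j + 4) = (j + 1)*(j + 2)*(j + 4)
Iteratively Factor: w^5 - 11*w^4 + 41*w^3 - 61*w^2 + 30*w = (w - 5)*(w^4 - 6*w^3 + 11*w^2 - 6*w) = w*(w - 5)*(w^3 - 6*w^2 + 11*w - 6) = w*(w - 5)*(w - 2)*(w^2 - 4*w + 3) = w*(w - 5)*(w - 3)*(w - 2)*(w - 1)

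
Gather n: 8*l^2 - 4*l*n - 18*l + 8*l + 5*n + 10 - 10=8*l^2 - 10*l + n*(5 - 4*l)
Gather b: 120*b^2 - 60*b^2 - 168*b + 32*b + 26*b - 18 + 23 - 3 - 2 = 60*b^2 - 110*b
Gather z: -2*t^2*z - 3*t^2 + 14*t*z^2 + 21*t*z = -3*t^2 + 14*t*z^2 + z*(-2*t^2 + 21*t)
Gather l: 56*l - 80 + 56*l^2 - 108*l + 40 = 56*l^2 - 52*l - 40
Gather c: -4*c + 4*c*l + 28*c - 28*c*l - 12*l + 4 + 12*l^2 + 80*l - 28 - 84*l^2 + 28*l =c*(24 - 24*l) - 72*l^2 + 96*l - 24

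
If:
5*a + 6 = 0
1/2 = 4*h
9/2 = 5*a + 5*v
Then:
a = -6/5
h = 1/8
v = 21/10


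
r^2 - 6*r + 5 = (r - 5)*(r - 1)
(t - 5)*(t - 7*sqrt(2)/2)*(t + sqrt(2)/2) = t^3 - 5*t^2 - 3*sqrt(2)*t^2 - 7*t/2 + 15*sqrt(2)*t + 35/2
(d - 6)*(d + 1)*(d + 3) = d^3 - 2*d^2 - 21*d - 18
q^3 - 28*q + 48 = (q - 4)*(q - 2)*(q + 6)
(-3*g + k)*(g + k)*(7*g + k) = -21*g^3 - 17*g^2*k + 5*g*k^2 + k^3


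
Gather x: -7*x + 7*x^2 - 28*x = 7*x^2 - 35*x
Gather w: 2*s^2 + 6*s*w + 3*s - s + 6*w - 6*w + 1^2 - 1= 2*s^2 + 6*s*w + 2*s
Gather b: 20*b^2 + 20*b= 20*b^2 + 20*b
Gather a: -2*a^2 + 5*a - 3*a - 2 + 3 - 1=-2*a^2 + 2*a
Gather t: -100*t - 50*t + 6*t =-144*t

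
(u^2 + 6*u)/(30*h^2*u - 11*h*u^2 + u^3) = (u + 6)/(30*h^2 - 11*h*u + u^2)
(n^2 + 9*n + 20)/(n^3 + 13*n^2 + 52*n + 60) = (n + 4)/(n^2 + 8*n + 12)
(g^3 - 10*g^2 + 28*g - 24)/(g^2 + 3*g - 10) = (g^2 - 8*g + 12)/(g + 5)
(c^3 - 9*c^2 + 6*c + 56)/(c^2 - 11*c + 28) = c + 2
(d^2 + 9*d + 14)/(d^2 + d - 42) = (d + 2)/(d - 6)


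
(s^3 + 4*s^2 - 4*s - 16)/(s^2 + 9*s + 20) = (s^2 - 4)/(s + 5)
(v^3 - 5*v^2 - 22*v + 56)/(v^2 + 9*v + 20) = (v^2 - 9*v + 14)/(v + 5)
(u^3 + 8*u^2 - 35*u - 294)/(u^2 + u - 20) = (u^3 + 8*u^2 - 35*u - 294)/(u^2 + u - 20)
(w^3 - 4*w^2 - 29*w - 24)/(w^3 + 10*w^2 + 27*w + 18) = (w - 8)/(w + 6)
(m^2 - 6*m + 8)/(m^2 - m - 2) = (m - 4)/(m + 1)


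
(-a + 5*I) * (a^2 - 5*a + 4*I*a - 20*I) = -a^3 + 5*a^2 + I*a^2 - 20*a - 5*I*a + 100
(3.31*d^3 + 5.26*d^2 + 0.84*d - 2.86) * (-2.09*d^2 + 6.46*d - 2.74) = -6.9179*d^5 + 10.3892*d^4 + 23.1546*d^3 - 3.0086*d^2 - 20.7772*d + 7.8364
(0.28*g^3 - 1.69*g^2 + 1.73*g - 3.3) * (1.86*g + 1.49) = 0.5208*g^4 - 2.7262*g^3 + 0.6997*g^2 - 3.5603*g - 4.917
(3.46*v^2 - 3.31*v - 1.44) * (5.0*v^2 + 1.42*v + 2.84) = 17.3*v^4 - 11.6368*v^3 - 2.0738*v^2 - 11.4452*v - 4.0896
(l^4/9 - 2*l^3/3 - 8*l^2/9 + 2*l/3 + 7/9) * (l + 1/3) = l^5/9 - 17*l^4/27 - 10*l^3/9 + 10*l^2/27 + l + 7/27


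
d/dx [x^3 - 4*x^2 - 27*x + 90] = 3*x^2 - 8*x - 27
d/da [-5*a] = -5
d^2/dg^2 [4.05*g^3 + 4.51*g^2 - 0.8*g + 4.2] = 24.3*g + 9.02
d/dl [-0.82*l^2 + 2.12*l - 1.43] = 2.12 - 1.64*l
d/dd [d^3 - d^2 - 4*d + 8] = 3*d^2 - 2*d - 4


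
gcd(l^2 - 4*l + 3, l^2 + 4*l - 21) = l - 3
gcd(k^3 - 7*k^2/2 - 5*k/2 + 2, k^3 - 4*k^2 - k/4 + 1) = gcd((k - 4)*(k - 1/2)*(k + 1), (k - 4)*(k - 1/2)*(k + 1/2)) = k^2 - 9*k/2 + 2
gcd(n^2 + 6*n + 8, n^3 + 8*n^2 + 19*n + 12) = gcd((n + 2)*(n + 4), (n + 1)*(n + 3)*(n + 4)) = n + 4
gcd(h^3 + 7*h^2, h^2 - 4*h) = h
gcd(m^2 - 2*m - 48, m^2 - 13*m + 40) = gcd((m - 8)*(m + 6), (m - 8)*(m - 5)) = m - 8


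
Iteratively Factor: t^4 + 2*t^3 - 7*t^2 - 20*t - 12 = (t + 2)*(t^3 - 7*t - 6) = (t + 1)*(t + 2)*(t^2 - t - 6) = (t - 3)*(t + 1)*(t + 2)*(t + 2)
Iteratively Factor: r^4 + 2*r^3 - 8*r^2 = (r)*(r^3 + 2*r^2 - 8*r) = r*(r + 4)*(r^2 - 2*r) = r*(r - 2)*(r + 4)*(r)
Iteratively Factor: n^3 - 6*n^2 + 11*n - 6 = (n - 3)*(n^2 - 3*n + 2) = (n - 3)*(n - 2)*(n - 1)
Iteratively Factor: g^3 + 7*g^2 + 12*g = (g + 3)*(g^2 + 4*g) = g*(g + 3)*(g + 4)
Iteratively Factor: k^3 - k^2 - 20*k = (k)*(k^2 - k - 20) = k*(k + 4)*(k - 5)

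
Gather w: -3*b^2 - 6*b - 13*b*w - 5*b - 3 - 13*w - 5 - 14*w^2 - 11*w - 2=-3*b^2 - 11*b - 14*w^2 + w*(-13*b - 24) - 10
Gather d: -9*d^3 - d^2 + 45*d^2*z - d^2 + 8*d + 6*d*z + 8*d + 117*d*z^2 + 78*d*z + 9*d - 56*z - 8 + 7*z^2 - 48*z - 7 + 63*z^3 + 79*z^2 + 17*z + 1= -9*d^3 + d^2*(45*z - 2) + d*(117*z^2 + 84*z + 25) + 63*z^3 + 86*z^2 - 87*z - 14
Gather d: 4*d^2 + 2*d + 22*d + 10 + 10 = 4*d^2 + 24*d + 20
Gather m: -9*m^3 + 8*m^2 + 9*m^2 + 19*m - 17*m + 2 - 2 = -9*m^3 + 17*m^2 + 2*m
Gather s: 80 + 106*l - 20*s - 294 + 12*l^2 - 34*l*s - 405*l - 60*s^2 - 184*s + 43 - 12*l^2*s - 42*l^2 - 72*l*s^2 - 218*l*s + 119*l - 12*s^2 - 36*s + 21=-30*l^2 - 180*l + s^2*(-72*l - 72) + s*(-12*l^2 - 252*l - 240) - 150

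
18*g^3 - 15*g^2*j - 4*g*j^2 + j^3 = (-6*g + j)*(-g + j)*(3*g + j)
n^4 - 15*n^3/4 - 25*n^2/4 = n^2*(n - 5)*(n + 5/4)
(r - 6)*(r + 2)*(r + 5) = r^3 + r^2 - 32*r - 60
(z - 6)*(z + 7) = z^2 + z - 42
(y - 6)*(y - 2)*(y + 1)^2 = y^4 - 6*y^3 - 3*y^2 + 16*y + 12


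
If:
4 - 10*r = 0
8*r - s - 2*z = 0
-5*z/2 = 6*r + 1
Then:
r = 2/5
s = 148/25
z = -34/25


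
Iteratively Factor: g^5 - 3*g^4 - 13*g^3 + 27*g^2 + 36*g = (g + 3)*(g^4 - 6*g^3 + 5*g^2 + 12*g) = (g + 1)*(g + 3)*(g^3 - 7*g^2 + 12*g) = (g - 3)*(g + 1)*(g + 3)*(g^2 - 4*g) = (g - 4)*(g - 3)*(g + 1)*(g + 3)*(g)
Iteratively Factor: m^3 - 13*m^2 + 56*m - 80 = (m - 4)*(m^2 - 9*m + 20) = (m - 5)*(m - 4)*(m - 4)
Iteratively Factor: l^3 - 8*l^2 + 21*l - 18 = (l - 3)*(l^2 - 5*l + 6) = (l - 3)*(l - 2)*(l - 3)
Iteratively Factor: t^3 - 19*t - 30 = (t + 3)*(t^2 - 3*t - 10) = (t - 5)*(t + 3)*(t + 2)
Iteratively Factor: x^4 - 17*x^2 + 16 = (x - 4)*(x^3 + 4*x^2 - x - 4) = (x - 4)*(x + 1)*(x^2 + 3*x - 4) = (x - 4)*(x - 1)*(x + 1)*(x + 4)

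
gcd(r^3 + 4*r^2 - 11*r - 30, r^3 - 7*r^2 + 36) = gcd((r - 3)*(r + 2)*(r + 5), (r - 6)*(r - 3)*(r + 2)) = r^2 - r - 6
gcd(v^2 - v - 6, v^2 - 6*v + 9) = v - 3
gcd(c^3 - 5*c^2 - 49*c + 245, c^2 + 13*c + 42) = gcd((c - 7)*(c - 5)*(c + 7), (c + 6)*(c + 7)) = c + 7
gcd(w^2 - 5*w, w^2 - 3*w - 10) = w - 5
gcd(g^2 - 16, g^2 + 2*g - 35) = 1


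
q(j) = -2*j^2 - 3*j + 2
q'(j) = -4*j - 3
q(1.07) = -3.50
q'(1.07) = -7.28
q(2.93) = -23.96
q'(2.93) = -14.72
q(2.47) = -17.61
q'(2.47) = -12.88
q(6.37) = -98.26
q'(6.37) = -28.48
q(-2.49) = -2.93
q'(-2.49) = 6.96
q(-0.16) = 2.43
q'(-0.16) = -2.36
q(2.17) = -13.93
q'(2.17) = -11.68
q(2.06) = -12.67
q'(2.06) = -11.24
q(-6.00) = -52.00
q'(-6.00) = 21.00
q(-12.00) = -250.00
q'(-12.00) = 45.00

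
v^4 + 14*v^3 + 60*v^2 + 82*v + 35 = (v + 1)^2*(v + 5)*(v + 7)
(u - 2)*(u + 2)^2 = u^3 + 2*u^2 - 4*u - 8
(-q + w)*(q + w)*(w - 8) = -q^2*w + 8*q^2 + w^3 - 8*w^2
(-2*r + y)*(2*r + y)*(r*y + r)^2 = -4*r^4*y^2 - 8*r^4*y - 4*r^4 + r^2*y^4 + 2*r^2*y^3 + r^2*y^2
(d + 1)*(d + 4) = d^2 + 5*d + 4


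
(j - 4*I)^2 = j^2 - 8*I*j - 16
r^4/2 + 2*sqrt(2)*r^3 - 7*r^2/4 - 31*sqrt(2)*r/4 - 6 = (r/2 + sqrt(2)/2)*(r - 3*sqrt(2)/2)*(r + sqrt(2)/2)*(r + 4*sqrt(2))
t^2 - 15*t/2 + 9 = (t - 6)*(t - 3/2)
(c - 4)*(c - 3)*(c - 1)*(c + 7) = c^4 - c^3 - 37*c^2 + 121*c - 84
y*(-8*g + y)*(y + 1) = -8*g*y^2 - 8*g*y + y^3 + y^2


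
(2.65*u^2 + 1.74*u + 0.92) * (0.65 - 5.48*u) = -14.522*u^3 - 7.8127*u^2 - 3.9106*u + 0.598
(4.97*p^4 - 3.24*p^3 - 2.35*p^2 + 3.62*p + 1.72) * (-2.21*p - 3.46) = -10.9837*p^5 - 10.0358*p^4 + 16.4039*p^3 + 0.130800000000001*p^2 - 16.3264*p - 5.9512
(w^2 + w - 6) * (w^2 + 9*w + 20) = w^4 + 10*w^3 + 23*w^2 - 34*w - 120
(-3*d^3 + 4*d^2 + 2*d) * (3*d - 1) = -9*d^4 + 15*d^3 + 2*d^2 - 2*d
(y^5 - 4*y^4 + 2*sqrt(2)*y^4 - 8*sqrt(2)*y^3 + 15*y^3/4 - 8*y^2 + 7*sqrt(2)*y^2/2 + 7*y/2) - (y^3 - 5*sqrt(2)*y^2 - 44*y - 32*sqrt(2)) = y^5 - 4*y^4 + 2*sqrt(2)*y^4 - 8*sqrt(2)*y^3 + 11*y^3/4 - 8*y^2 + 17*sqrt(2)*y^2/2 + 95*y/2 + 32*sqrt(2)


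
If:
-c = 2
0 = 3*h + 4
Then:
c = -2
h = -4/3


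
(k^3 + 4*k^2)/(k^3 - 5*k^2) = (k + 4)/(k - 5)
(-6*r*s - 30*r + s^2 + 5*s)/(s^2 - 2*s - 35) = (-6*r + s)/(s - 7)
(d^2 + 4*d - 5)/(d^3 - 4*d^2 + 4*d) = (d^2 + 4*d - 5)/(d*(d^2 - 4*d + 4))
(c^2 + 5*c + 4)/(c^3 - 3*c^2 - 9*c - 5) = (c + 4)/(c^2 - 4*c - 5)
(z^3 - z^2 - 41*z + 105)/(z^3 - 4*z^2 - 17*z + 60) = (z + 7)/(z + 4)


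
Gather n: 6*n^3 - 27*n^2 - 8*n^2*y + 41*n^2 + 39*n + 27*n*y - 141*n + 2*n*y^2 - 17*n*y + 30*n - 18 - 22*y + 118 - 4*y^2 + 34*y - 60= 6*n^3 + n^2*(14 - 8*y) + n*(2*y^2 + 10*y - 72) - 4*y^2 + 12*y + 40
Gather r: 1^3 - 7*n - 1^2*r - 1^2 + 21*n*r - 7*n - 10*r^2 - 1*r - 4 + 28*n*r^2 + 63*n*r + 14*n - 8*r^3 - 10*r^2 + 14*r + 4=-8*r^3 + r^2*(28*n - 20) + r*(84*n + 12)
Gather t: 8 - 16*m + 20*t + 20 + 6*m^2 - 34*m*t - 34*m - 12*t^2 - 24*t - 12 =6*m^2 - 50*m - 12*t^2 + t*(-34*m - 4) + 16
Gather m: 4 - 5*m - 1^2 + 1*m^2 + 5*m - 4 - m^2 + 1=0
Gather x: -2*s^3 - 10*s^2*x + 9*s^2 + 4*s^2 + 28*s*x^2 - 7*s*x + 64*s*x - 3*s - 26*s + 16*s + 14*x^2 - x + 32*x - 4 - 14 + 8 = -2*s^3 + 13*s^2 - 13*s + x^2*(28*s + 14) + x*(-10*s^2 + 57*s + 31) - 10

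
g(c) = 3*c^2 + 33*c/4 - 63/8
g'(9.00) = 62.25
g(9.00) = 309.38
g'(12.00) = 80.25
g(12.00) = 523.12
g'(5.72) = 42.57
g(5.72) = 137.47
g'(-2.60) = -7.35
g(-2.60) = -9.04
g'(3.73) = 30.63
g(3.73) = 64.64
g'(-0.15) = 7.35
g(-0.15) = -9.04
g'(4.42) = 34.77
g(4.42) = 87.20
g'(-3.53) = -12.93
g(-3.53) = 0.39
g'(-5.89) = -27.09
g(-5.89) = 47.61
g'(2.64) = 24.09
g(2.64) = 34.81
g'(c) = 6*c + 33/4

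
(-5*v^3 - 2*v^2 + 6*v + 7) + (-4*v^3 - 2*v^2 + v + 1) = -9*v^3 - 4*v^2 + 7*v + 8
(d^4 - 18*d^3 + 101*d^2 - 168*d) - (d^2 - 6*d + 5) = d^4 - 18*d^3 + 100*d^2 - 162*d - 5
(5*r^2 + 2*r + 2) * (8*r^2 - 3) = 40*r^4 + 16*r^3 + r^2 - 6*r - 6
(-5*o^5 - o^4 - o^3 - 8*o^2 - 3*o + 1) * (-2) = 10*o^5 + 2*o^4 + 2*o^3 + 16*o^2 + 6*o - 2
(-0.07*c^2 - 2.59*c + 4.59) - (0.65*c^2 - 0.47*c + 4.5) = -0.72*c^2 - 2.12*c + 0.0899999999999999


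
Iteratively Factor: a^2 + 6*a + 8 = (a + 2)*(a + 4)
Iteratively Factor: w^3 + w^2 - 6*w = (w)*(w^2 + w - 6) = w*(w + 3)*(w - 2)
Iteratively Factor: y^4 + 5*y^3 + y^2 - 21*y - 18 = (y + 3)*(y^3 + 2*y^2 - 5*y - 6) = (y + 1)*(y + 3)*(y^2 + y - 6) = (y + 1)*(y + 3)^2*(y - 2)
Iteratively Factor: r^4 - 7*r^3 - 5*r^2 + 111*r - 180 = (r - 5)*(r^3 - 2*r^2 - 15*r + 36) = (r - 5)*(r - 3)*(r^2 + r - 12) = (r - 5)*(r - 3)^2*(r + 4)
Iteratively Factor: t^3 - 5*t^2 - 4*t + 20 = (t - 5)*(t^2 - 4) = (t - 5)*(t + 2)*(t - 2)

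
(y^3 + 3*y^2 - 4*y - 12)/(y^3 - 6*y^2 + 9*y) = (y^3 + 3*y^2 - 4*y - 12)/(y*(y^2 - 6*y + 9))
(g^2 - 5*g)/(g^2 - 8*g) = (g - 5)/(g - 8)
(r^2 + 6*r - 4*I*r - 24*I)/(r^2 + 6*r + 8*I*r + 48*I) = (r - 4*I)/(r + 8*I)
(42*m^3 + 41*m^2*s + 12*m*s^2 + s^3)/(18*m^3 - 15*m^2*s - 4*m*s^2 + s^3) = (14*m^2 + 9*m*s + s^2)/(6*m^2 - 7*m*s + s^2)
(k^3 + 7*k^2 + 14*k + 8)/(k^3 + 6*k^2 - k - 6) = (k^2 + 6*k + 8)/(k^2 + 5*k - 6)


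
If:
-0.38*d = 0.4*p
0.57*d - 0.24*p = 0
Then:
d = 0.00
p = 0.00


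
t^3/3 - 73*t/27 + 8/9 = (t/3 + 1)*(t - 8/3)*(t - 1/3)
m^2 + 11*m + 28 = (m + 4)*(m + 7)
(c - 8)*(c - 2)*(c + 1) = c^3 - 9*c^2 + 6*c + 16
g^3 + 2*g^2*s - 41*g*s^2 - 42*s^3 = (g - 6*s)*(g + s)*(g + 7*s)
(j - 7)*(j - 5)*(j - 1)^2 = j^4 - 14*j^3 + 60*j^2 - 82*j + 35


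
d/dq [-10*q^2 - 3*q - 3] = -20*q - 3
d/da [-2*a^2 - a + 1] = -4*a - 1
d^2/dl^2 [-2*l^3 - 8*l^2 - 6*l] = -12*l - 16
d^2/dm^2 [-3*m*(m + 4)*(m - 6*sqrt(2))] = -18*m - 24 + 36*sqrt(2)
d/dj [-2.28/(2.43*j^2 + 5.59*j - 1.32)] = (11.0808*j + 12.7452)/(2.43*j^2 + 5.59*j - 1.32)^2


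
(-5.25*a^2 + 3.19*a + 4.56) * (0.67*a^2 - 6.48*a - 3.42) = -3.5175*a^4 + 36.1573*a^3 + 0.338999999999995*a^2 - 40.4586*a - 15.5952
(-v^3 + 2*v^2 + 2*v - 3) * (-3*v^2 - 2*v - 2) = 3*v^5 - 4*v^4 - 8*v^3 + v^2 + 2*v + 6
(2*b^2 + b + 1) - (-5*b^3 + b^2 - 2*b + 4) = 5*b^3 + b^2 + 3*b - 3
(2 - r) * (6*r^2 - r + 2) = -6*r^3 + 13*r^2 - 4*r + 4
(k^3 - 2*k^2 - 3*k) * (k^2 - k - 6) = k^5 - 3*k^4 - 7*k^3 + 15*k^2 + 18*k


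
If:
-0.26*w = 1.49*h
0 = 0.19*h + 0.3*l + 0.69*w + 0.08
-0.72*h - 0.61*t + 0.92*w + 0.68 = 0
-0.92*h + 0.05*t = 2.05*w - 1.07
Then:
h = -0.11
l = -1.63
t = 2.18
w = 0.62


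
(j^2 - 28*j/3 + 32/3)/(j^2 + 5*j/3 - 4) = (j - 8)/(j + 3)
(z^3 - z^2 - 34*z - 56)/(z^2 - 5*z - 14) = z + 4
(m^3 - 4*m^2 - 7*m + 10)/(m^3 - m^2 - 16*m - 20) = (m - 1)/(m + 2)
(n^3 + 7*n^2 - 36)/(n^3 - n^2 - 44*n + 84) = (n^2 + 9*n + 18)/(n^2 + n - 42)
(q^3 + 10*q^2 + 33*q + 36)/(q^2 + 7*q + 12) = q + 3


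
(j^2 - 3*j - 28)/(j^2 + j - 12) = (j - 7)/(j - 3)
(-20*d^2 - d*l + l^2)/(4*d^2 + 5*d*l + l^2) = (-5*d + l)/(d + l)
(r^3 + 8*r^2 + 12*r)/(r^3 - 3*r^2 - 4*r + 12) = r*(r + 6)/(r^2 - 5*r + 6)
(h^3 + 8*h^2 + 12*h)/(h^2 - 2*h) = (h^2 + 8*h + 12)/(h - 2)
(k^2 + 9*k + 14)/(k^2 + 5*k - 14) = (k + 2)/(k - 2)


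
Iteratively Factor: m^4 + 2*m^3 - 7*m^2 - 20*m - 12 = (m + 2)*(m^3 - 7*m - 6) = (m + 1)*(m + 2)*(m^2 - m - 6) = (m - 3)*(m + 1)*(m + 2)*(m + 2)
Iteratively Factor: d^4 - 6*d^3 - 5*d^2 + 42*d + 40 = (d + 1)*(d^3 - 7*d^2 + 2*d + 40) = (d + 1)*(d + 2)*(d^2 - 9*d + 20) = (d - 4)*(d + 1)*(d + 2)*(d - 5)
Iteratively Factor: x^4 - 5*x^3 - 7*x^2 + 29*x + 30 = (x - 3)*(x^3 - 2*x^2 - 13*x - 10) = (x - 3)*(x + 2)*(x^2 - 4*x - 5) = (x - 3)*(x + 1)*(x + 2)*(x - 5)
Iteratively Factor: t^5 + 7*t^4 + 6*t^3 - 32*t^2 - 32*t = (t + 4)*(t^4 + 3*t^3 - 6*t^2 - 8*t) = t*(t + 4)*(t^3 + 3*t^2 - 6*t - 8) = t*(t + 1)*(t + 4)*(t^2 + 2*t - 8) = t*(t + 1)*(t + 4)^2*(t - 2)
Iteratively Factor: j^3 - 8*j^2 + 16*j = (j)*(j^2 - 8*j + 16) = j*(j - 4)*(j - 4)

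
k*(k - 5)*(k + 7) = k^3 + 2*k^2 - 35*k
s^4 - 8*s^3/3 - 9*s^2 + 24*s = s*(s - 3)*(s - 8/3)*(s + 3)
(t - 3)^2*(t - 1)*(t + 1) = t^4 - 6*t^3 + 8*t^2 + 6*t - 9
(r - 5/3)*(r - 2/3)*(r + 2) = r^3 - r^2/3 - 32*r/9 + 20/9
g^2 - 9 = (g - 3)*(g + 3)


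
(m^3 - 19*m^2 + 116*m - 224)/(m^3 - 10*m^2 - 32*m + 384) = (m^2 - 11*m + 28)/(m^2 - 2*m - 48)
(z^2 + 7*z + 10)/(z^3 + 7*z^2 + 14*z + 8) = (z + 5)/(z^2 + 5*z + 4)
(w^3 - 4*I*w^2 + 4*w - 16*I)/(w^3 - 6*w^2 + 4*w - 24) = (w - 4*I)/(w - 6)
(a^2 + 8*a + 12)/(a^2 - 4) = (a + 6)/(a - 2)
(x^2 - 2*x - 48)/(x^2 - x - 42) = (x - 8)/(x - 7)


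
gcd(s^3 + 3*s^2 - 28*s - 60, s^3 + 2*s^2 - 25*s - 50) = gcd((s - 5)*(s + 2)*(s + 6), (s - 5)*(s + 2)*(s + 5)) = s^2 - 3*s - 10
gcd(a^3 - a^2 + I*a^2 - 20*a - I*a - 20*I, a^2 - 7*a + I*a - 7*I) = a + I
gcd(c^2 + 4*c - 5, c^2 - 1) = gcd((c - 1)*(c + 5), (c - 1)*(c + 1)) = c - 1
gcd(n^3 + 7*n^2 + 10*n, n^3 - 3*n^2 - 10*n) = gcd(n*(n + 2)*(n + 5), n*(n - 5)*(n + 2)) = n^2 + 2*n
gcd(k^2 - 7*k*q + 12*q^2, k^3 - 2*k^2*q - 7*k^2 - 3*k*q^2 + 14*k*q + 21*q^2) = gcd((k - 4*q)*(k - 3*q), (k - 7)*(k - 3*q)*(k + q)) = -k + 3*q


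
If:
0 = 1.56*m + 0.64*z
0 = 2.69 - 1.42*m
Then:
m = 1.89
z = -4.62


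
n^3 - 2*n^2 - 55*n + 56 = (n - 8)*(n - 1)*(n + 7)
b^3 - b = b*(b - 1)*(b + 1)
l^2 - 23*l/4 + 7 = (l - 4)*(l - 7/4)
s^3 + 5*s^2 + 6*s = s*(s + 2)*(s + 3)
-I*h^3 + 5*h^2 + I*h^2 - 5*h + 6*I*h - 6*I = (h + 2*I)*(h + 3*I)*(-I*h + I)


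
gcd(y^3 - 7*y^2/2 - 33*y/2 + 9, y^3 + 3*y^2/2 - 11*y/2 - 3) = y + 3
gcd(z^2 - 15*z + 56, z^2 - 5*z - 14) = z - 7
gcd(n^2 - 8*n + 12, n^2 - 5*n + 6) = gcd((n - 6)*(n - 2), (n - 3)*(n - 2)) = n - 2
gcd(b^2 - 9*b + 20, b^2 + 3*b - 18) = 1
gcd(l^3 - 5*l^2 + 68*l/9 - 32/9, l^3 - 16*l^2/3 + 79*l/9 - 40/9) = l^2 - 11*l/3 + 8/3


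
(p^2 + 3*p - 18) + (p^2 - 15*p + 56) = 2*p^2 - 12*p + 38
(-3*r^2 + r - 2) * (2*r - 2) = -6*r^3 + 8*r^2 - 6*r + 4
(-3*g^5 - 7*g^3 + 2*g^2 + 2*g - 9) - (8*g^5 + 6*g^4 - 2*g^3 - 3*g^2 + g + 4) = -11*g^5 - 6*g^4 - 5*g^3 + 5*g^2 + g - 13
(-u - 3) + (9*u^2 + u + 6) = 9*u^2 + 3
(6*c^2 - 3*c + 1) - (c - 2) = 6*c^2 - 4*c + 3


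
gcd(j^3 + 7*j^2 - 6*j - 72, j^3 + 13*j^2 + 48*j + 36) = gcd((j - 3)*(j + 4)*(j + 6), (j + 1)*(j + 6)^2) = j + 6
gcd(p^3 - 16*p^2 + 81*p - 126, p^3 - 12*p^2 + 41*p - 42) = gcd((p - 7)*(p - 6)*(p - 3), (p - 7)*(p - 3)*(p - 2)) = p^2 - 10*p + 21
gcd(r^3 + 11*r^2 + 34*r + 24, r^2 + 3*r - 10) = 1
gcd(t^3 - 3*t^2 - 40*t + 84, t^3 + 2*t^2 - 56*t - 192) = t + 6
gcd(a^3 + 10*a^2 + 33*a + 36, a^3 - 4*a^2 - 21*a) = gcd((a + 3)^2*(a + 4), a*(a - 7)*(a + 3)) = a + 3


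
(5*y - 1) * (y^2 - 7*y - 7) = 5*y^3 - 36*y^2 - 28*y + 7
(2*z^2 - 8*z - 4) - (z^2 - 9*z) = z^2 + z - 4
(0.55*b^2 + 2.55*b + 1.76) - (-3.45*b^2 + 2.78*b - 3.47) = 4.0*b^2 - 0.23*b + 5.23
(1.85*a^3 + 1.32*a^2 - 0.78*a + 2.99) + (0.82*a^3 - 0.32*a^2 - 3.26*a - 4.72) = 2.67*a^3 + 1.0*a^2 - 4.04*a - 1.73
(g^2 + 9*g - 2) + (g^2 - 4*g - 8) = 2*g^2 + 5*g - 10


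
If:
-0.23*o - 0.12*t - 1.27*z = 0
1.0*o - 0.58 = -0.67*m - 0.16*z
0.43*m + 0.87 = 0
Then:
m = -2.02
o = 1.93558139534884 - 0.16*z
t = -10.2766666666667*z - 3.70986434108527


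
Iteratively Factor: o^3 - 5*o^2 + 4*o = (o - 4)*(o^2 - o) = (o - 4)*(o - 1)*(o)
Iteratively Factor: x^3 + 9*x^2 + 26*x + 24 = (x + 4)*(x^2 + 5*x + 6) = (x + 2)*(x + 4)*(x + 3)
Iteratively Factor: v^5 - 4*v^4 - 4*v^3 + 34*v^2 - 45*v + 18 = (v - 3)*(v^4 - v^3 - 7*v^2 + 13*v - 6) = (v - 3)*(v + 3)*(v^3 - 4*v^2 + 5*v - 2) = (v - 3)*(v - 1)*(v + 3)*(v^2 - 3*v + 2) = (v - 3)*(v - 2)*(v - 1)*(v + 3)*(v - 1)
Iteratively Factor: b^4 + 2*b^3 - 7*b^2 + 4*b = (b)*(b^3 + 2*b^2 - 7*b + 4) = b*(b - 1)*(b^2 + 3*b - 4) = b*(b - 1)^2*(b + 4)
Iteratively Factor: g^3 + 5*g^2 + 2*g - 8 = (g + 2)*(g^2 + 3*g - 4) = (g + 2)*(g + 4)*(g - 1)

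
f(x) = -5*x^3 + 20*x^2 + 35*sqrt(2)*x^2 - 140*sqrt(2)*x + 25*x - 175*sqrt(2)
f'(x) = -15*x^2 + 40*x + 70*sqrt(2)*x - 140*sqrt(2) + 25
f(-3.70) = 1597.26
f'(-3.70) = -892.62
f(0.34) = -298.47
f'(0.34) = -127.47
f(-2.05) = 442.28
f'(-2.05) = -520.97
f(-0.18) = -214.07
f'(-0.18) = -198.49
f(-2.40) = 637.11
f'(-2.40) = -592.98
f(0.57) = -324.44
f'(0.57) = -98.64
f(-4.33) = 2210.47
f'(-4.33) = -1056.07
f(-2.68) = 811.53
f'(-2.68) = -653.23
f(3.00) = -275.98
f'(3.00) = 108.99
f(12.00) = -955.73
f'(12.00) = -665.05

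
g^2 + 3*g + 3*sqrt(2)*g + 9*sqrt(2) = (g + 3)*(g + 3*sqrt(2))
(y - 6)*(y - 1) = y^2 - 7*y + 6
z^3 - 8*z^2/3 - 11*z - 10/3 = (z - 5)*(z + 1/3)*(z + 2)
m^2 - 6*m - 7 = (m - 7)*(m + 1)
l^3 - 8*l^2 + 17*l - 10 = (l - 5)*(l - 2)*(l - 1)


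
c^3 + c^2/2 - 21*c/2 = c*(c - 3)*(c + 7/2)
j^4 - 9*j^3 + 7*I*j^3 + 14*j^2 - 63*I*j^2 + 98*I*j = j*(j - 7)*(j - 2)*(j + 7*I)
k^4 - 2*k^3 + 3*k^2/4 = k^2*(k - 3/2)*(k - 1/2)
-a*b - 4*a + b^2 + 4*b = (-a + b)*(b + 4)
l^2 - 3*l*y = l*(l - 3*y)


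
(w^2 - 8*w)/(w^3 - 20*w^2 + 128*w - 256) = w/(w^2 - 12*w + 32)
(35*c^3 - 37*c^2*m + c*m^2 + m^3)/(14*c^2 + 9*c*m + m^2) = (5*c^2 - 6*c*m + m^2)/(2*c + m)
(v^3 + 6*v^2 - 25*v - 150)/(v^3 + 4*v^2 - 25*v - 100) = (v + 6)/(v + 4)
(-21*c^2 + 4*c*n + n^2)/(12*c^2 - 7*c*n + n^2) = (-7*c - n)/(4*c - n)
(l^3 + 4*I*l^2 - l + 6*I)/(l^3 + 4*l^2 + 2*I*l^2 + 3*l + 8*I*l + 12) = (l + 2*I)/(l + 4)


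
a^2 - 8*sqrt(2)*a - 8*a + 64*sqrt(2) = (a - 8)*(a - 8*sqrt(2))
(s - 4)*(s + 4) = s^2 - 16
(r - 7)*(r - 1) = r^2 - 8*r + 7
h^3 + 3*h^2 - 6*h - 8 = (h - 2)*(h + 1)*(h + 4)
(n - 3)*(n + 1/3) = n^2 - 8*n/3 - 1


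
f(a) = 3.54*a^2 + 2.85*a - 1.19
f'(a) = 7.08*a + 2.85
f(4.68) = 89.68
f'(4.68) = 35.98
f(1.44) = 10.25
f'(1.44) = 13.05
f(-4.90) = 69.84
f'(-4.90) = -31.84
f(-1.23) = 0.66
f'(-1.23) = -5.86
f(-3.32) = 28.37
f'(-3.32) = -20.66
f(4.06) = 68.73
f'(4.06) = 31.59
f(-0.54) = -1.70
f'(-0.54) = -0.97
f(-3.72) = 37.20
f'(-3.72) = -23.49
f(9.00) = 311.20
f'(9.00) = 66.57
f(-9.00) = 259.90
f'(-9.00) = -60.87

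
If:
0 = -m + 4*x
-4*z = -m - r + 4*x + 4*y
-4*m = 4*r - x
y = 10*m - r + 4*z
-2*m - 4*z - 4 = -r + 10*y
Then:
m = -2/7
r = 15/56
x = -1/14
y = -4/7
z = 143/224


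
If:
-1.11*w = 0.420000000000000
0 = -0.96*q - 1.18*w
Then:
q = 0.47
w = -0.38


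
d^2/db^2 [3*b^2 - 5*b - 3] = 6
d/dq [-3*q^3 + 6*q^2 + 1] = 3*q*(4 - 3*q)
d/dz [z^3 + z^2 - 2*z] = 3*z^2 + 2*z - 2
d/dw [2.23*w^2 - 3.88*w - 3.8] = 4.46*w - 3.88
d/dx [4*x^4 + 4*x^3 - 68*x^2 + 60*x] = 16*x^3 + 12*x^2 - 136*x + 60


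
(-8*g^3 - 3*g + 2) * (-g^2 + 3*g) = 8*g^5 - 24*g^4 + 3*g^3 - 11*g^2 + 6*g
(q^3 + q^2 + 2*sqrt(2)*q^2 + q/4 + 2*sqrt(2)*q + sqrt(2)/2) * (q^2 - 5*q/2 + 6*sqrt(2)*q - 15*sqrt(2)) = q^5 - 3*q^4/2 + 8*sqrt(2)*q^4 - 12*sqrt(2)*q^3 + 87*q^3/4 - 293*q^2/8 - 18*sqrt(2)*q^2 - 54*q - 5*sqrt(2)*q - 15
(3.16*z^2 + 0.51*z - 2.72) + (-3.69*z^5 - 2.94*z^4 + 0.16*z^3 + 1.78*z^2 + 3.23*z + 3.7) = -3.69*z^5 - 2.94*z^4 + 0.16*z^3 + 4.94*z^2 + 3.74*z + 0.98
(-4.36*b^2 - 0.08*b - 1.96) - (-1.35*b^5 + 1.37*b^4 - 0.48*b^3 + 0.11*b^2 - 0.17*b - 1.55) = 1.35*b^5 - 1.37*b^4 + 0.48*b^3 - 4.47*b^2 + 0.09*b - 0.41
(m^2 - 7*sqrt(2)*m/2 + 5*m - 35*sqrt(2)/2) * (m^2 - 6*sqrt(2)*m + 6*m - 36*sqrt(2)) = m^4 - 19*sqrt(2)*m^3/2 + 11*m^3 - 209*sqrt(2)*m^2/2 + 72*m^2 - 285*sqrt(2)*m + 462*m + 1260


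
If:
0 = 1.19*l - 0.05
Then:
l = 0.04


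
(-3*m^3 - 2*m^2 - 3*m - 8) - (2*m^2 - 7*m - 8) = -3*m^3 - 4*m^2 + 4*m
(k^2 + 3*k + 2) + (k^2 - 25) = 2*k^2 + 3*k - 23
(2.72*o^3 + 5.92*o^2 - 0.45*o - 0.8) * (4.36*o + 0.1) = 11.8592*o^4 + 26.0832*o^3 - 1.37*o^2 - 3.533*o - 0.08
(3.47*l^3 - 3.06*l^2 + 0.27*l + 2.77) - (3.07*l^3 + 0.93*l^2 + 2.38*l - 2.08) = 0.4*l^3 - 3.99*l^2 - 2.11*l + 4.85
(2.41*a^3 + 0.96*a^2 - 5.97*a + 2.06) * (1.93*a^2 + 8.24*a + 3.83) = 4.6513*a^5 + 21.7112*a^4 + 5.6186*a^3 - 41.5402*a^2 - 5.8907*a + 7.8898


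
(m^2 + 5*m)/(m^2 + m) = (m + 5)/(m + 1)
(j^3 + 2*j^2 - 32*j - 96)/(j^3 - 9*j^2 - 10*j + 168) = (j + 4)/(j - 7)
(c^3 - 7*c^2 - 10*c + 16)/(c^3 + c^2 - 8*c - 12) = (c^2 - 9*c + 8)/(c^2 - c - 6)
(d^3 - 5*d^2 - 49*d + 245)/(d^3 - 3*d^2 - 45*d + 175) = (d - 7)/(d - 5)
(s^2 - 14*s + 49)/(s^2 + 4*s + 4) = (s^2 - 14*s + 49)/(s^2 + 4*s + 4)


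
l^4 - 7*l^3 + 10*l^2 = l^2*(l - 5)*(l - 2)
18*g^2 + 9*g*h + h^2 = (3*g + h)*(6*g + h)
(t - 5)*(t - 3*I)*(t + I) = t^3 - 5*t^2 - 2*I*t^2 + 3*t + 10*I*t - 15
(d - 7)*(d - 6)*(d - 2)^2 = d^4 - 17*d^3 + 98*d^2 - 220*d + 168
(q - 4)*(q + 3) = q^2 - q - 12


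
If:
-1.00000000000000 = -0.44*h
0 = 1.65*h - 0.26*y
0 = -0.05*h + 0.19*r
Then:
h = 2.27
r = 0.60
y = 14.42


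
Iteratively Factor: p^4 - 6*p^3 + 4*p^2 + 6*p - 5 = (p - 5)*(p^3 - p^2 - p + 1) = (p - 5)*(p - 1)*(p^2 - 1) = (p - 5)*(p - 1)*(p + 1)*(p - 1)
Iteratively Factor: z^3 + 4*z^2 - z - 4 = (z + 4)*(z^2 - 1) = (z + 1)*(z + 4)*(z - 1)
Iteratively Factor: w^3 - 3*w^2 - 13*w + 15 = (w - 5)*(w^2 + 2*w - 3) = (w - 5)*(w + 3)*(w - 1)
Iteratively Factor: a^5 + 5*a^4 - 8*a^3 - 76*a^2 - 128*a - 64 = (a + 1)*(a^4 + 4*a^3 - 12*a^2 - 64*a - 64) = (a + 1)*(a + 2)*(a^3 + 2*a^2 - 16*a - 32) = (a + 1)*(a + 2)^2*(a^2 - 16) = (a + 1)*(a + 2)^2*(a + 4)*(a - 4)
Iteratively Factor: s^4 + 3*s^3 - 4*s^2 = (s)*(s^3 + 3*s^2 - 4*s) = s^2*(s^2 + 3*s - 4) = s^2*(s - 1)*(s + 4)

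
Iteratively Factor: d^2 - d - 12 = (d - 4)*(d + 3)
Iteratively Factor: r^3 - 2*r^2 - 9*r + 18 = (r - 3)*(r^2 + r - 6) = (r - 3)*(r - 2)*(r + 3)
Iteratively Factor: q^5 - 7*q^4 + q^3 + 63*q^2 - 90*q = (q + 3)*(q^4 - 10*q^3 + 31*q^2 - 30*q) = q*(q + 3)*(q^3 - 10*q^2 + 31*q - 30) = q*(q - 3)*(q + 3)*(q^2 - 7*q + 10) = q*(q - 3)*(q - 2)*(q + 3)*(q - 5)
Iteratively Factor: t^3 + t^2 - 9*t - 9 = (t + 3)*(t^2 - 2*t - 3) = (t + 1)*(t + 3)*(t - 3)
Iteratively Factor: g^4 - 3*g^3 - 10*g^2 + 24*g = (g - 2)*(g^3 - g^2 - 12*g) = g*(g - 2)*(g^2 - g - 12) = g*(g - 4)*(g - 2)*(g + 3)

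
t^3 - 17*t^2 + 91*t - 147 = (t - 7)^2*(t - 3)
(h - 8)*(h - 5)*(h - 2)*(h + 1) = h^4 - 14*h^3 + 51*h^2 - 14*h - 80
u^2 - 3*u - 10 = (u - 5)*(u + 2)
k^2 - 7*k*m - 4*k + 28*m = (k - 4)*(k - 7*m)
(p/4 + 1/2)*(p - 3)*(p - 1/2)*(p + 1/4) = p^4/4 - 5*p^3/16 - 47*p^2/32 + 13*p/32 + 3/16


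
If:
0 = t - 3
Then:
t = 3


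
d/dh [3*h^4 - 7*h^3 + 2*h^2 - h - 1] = 12*h^3 - 21*h^2 + 4*h - 1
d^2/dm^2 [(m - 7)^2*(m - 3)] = 6*m - 34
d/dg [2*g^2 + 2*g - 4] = 4*g + 2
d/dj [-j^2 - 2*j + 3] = -2*j - 2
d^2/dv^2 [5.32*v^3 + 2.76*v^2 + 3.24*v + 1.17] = 31.92*v + 5.52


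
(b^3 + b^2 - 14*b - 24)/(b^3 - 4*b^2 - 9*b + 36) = (b + 2)/(b - 3)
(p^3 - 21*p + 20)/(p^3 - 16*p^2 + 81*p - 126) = (p^3 - 21*p + 20)/(p^3 - 16*p^2 + 81*p - 126)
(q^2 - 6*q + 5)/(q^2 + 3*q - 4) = (q - 5)/(q + 4)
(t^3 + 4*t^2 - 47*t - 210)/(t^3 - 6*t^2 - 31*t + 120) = (t^2 - t - 42)/(t^2 - 11*t + 24)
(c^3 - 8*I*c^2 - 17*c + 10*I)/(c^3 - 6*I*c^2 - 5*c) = (c - 2*I)/c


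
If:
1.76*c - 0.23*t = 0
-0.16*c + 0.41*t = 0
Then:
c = 0.00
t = 0.00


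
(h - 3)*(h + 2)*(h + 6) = h^3 + 5*h^2 - 12*h - 36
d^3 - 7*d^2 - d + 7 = (d - 7)*(d - 1)*(d + 1)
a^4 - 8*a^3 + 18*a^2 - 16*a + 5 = (a - 5)*(a - 1)^3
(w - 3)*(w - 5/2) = w^2 - 11*w/2 + 15/2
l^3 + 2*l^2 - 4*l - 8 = (l - 2)*(l + 2)^2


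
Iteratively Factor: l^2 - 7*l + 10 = (l - 2)*(l - 5)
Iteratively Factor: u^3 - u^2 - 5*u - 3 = (u - 3)*(u^2 + 2*u + 1) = (u - 3)*(u + 1)*(u + 1)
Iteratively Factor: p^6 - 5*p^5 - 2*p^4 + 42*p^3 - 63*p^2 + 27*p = (p + 3)*(p^5 - 8*p^4 + 22*p^3 - 24*p^2 + 9*p) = (p - 1)*(p + 3)*(p^4 - 7*p^3 + 15*p^2 - 9*p) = (p - 1)^2*(p + 3)*(p^3 - 6*p^2 + 9*p) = p*(p - 1)^2*(p + 3)*(p^2 - 6*p + 9) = p*(p - 3)*(p - 1)^2*(p + 3)*(p - 3)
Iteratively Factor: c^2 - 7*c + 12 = (c - 3)*(c - 4)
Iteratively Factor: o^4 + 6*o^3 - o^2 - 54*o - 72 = (o + 4)*(o^3 + 2*o^2 - 9*o - 18) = (o + 2)*(o + 4)*(o^2 - 9) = (o + 2)*(o + 3)*(o + 4)*(o - 3)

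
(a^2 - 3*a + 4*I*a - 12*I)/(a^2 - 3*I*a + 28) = (a - 3)/(a - 7*I)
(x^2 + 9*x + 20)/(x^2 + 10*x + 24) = (x + 5)/(x + 6)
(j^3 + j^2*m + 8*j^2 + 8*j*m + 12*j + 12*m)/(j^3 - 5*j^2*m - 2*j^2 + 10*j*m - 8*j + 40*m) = (j^2 + j*m + 6*j + 6*m)/(j^2 - 5*j*m - 4*j + 20*m)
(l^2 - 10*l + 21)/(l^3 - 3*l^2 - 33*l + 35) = (l - 3)/(l^2 + 4*l - 5)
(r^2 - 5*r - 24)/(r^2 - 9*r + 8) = (r + 3)/(r - 1)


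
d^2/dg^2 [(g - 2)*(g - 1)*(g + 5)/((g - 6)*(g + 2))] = 2*(23*g^3 + 246*g^2 - 156*g + 1192)/(g^6 - 12*g^5 + 12*g^4 + 224*g^3 - 144*g^2 - 1728*g - 1728)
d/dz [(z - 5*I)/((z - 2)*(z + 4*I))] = ((-z + 5*I)*(z - 2) + (-z + 5*I)*(z + 4*I) + (z - 2)*(z + 4*I))/((z - 2)^2*(z + 4*I)^2)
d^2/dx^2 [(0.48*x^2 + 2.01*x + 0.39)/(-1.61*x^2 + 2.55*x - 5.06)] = (-14.361522*x^3 + 17.396694*x^2 + 107.854866*x - 75.167118)/(4.173281*x^6 - 19.829565*x^5 + 70.755153*x^4 - 141.224355*x^3 + 222.373338*x^2 - 195.86754*x + 129.554216)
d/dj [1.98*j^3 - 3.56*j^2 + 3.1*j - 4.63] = 5.94*j^2 - 7.12*j + 3.1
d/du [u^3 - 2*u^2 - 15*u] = 3*u^2 - 4*u - 15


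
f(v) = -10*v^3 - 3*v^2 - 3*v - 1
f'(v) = -30*v^2 - 6*v - 3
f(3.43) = -450.12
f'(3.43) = -376.53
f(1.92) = -88.60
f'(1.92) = -125.11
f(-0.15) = -0.58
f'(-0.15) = -2.78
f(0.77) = -9.65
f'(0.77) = -25.41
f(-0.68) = 2.80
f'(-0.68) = -12.79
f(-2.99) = 248.46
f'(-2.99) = -253.26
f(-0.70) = 3.06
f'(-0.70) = -13.50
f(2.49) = -181.45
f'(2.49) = -203.94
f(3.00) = -307.00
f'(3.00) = -291.00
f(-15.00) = 33119.00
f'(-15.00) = -6663.00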